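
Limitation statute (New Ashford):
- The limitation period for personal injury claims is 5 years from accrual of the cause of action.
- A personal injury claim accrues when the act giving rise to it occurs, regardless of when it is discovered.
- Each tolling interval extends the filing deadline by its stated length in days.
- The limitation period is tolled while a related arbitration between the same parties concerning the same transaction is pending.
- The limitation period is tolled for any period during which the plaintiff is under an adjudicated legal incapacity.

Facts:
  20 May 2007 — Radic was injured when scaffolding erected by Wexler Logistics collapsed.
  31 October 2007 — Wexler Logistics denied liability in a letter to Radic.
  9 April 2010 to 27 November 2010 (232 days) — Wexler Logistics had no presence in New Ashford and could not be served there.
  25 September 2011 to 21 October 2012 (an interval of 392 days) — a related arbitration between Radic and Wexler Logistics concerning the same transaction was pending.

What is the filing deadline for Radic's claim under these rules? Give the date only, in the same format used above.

16 June 2013

The cause of action accrued on 20 May 2007, the date of the act.
The untolled deadline — 5 years after 20 May 2007 — is 20 May 2012.
The pending related arbitration from 25 September 2011 to 21 October 2012 tolled the period for 392 days, extending the deadline to 16 June 2013.
Although the defendant's absence ran from 9 April 2010 to 27 November 2010, the stated rules do not make that a tolling event, so it is disregarded.
None of the other events listed affects the running of the period under the stated rules.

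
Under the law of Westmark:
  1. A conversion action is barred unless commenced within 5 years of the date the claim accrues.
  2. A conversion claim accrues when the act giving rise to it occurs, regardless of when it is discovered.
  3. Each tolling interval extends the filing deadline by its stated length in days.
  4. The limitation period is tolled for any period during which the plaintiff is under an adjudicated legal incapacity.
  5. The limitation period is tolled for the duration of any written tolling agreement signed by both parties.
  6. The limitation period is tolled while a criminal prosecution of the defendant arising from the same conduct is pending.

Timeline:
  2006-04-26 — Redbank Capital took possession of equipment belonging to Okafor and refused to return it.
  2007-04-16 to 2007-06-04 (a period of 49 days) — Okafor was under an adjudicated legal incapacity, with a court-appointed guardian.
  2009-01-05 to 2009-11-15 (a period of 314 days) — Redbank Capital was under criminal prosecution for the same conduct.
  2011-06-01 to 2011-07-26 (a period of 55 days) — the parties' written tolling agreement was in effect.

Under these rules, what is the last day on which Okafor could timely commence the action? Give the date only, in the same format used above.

The claim accrued on 2006-04-26, the date of the act.
Adding the 5 years base period to 2006-04-26 gives a deadline of 2011-04-26, before any tolling.
The plaintiff's legal incapacity from 2007-04-16 to 2007-06-04 tolled the period for 49 days, extending the deadline to 2011-06-14.
Because the pending criminal prosecution ran from 2009-01-05 to 2009-11-15, the deadline is extended by 314 days to 2012-04-23.
The written tolling agreement from 2011-06-01 to 2011-07-26 tolled the period for 55 days, extending the deadline to 2012-06-17.

2012-06-17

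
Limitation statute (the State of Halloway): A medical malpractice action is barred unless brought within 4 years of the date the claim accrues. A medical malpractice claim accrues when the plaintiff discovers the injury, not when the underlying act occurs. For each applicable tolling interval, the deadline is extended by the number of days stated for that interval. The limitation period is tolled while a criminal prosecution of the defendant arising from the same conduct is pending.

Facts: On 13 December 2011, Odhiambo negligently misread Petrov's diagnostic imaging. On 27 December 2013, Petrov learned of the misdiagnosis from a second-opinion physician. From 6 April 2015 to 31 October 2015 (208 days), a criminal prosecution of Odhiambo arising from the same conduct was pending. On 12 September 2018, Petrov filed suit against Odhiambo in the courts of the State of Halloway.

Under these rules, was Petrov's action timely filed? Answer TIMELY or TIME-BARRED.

Under the discovery rule, the claim accrued on 27 December 2013, when Petrov discovered the injury — not on the 13 December 2011 date of the underlying act.
4 years from 27 December 2013 is 27 December 2017.
Because the pending criminal prosecution ran from 6 April 2015 to 31 October 2015, the deadline is extended by 208 days to 23 July 2018.
The 12 September 2018 filing falls after the 23 July 2018 deadline; the claim is time-barred.

TIME-BARRED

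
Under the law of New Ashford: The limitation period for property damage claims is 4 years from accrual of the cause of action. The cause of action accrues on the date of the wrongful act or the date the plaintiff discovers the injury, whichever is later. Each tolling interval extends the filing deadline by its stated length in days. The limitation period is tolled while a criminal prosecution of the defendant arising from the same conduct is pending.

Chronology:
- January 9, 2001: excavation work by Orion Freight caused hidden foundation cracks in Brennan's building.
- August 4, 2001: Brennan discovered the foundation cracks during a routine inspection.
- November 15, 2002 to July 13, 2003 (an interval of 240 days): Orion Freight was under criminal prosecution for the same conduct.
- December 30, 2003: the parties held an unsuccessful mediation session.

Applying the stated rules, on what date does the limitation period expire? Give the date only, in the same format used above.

The claim accrued on August 4, 2001 — the later of the January 9, 2001 act and the August 4, 2001 discovery.
The untolled deadline — 4 years after August 4, 2001 — is August 4, 2005.
Because the pending criminal prosecution ran from November 15, 2002 to July 13, 2003, the deadline is extended by 240 days to April 1, 2006.
The other events in the timeline have no effect on the limitation period under the stated rules.

April 1, 2006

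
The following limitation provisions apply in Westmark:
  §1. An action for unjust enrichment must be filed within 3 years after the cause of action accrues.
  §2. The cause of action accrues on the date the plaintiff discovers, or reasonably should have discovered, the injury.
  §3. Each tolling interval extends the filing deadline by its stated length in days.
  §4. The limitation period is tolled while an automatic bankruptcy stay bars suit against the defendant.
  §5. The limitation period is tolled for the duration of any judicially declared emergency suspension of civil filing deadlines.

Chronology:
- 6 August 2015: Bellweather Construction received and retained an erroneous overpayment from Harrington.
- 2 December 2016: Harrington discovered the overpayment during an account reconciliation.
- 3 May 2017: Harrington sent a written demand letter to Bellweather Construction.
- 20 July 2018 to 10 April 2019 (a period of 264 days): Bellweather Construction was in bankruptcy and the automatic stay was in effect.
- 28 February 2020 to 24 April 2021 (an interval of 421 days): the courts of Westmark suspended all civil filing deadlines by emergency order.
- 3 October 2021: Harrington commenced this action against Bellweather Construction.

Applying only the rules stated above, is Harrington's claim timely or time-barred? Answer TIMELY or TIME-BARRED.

TIMELY

Accrual is tied to discovery, so the period began on 2 December 2016 rather than on 6 August 2015 when the act occurred.
The untolled deadline — 3 years after 2 December 2016 — is 2 December 2019.
The period was tolled for 264 days by the automatic bankruptcy stay (20 July 2018 to 10 April 2019), pushing the deadline to 22 August 2020.
Because the emergency suspension of filing deadlines ran from 28 February 2020 to 24 April 2021, the deadline is extended by 421 days to 17 October 2021.
Nothing else in the chronology tolls or restarts the period.
Harrington filed on 3 October 2021, before the 17 October 2021 deadline, so the action is timely.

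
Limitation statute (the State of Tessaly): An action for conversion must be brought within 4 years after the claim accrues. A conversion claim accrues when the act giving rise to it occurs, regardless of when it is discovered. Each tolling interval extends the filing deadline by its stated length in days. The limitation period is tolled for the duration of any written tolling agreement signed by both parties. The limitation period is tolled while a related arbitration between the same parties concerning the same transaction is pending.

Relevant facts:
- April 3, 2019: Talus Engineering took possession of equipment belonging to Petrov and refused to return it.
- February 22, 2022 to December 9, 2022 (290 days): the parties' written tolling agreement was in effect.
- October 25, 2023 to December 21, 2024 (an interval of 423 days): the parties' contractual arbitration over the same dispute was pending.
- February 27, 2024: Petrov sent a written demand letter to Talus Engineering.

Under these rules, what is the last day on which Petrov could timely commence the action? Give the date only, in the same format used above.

March 16, 2025

The claim accrued on April 3, 2019, when the wrongful act occurred.
Adding the 4 years base period to April 3, 2019 gives a deadline of April 3, 2023, before any tolling.
The period was tolled for 290 days by the written tolling agreement (February 22, 2022 to December 9, 2022), pushing the deadline to January 18, 2024.
The pending related arbitration from October 25, 2023 to December 21, 2024 tolled the period for 423 days, extending the deadline to March 16, 2025.
None of the other events listed affects the running of the period under the stated rules.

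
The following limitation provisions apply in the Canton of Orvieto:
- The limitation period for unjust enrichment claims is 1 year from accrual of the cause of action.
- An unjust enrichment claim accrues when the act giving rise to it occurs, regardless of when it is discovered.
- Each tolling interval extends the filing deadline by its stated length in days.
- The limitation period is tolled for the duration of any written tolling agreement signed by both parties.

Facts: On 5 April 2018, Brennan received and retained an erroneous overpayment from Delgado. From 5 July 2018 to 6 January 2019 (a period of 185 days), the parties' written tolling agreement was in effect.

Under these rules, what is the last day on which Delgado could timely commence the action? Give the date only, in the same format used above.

The claim accrued on 5 April 2018, when the wrongful act occurred.
The untolled deadline — 1 year after 5 April 2018 — is 5 April 2019.
Because the written tolling agreement ran from 5 July 2018 to 6 January 2019, the deadline is extended by 185 days to 7 October 2019.

7 October 2019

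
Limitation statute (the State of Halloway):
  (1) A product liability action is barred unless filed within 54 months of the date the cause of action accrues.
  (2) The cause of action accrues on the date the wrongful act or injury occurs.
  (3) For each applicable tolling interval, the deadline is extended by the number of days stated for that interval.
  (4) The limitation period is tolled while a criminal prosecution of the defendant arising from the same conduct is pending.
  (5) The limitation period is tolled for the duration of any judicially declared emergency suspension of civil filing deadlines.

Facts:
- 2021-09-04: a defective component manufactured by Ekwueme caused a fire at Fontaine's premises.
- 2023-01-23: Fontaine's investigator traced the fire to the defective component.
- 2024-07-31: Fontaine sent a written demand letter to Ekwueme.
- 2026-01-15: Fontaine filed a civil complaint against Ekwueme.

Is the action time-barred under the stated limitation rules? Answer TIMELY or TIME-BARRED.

TIMELY

Accrual is governed by the date of the act, so the period began to run on 2021-09-04; the later discovery on 2023-01-23 is irrelevant under the stated rule.
The untolled deadline — 54 months after 2021-09-04 — is 2026-03-04.
Nothing else in the chronology tolls or restarts the period.
Filing on 2026-01-15 beat the 2026-03-04 deadline — the action is timely.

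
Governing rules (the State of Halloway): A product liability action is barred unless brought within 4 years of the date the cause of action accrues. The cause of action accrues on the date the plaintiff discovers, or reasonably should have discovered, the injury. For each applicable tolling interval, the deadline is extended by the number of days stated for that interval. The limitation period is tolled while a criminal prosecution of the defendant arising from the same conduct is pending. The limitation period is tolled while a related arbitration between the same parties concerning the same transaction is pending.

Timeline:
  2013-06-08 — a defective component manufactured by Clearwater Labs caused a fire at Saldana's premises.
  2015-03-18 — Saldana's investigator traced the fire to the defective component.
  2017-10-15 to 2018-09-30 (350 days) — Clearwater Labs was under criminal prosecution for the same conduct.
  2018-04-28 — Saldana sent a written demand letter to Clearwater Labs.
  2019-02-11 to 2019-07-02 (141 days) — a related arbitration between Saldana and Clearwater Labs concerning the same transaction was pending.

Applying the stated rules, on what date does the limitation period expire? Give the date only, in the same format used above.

2020-07-21

Under the discovery rule, the claim accrued on 2015-03-18, when Saldana discovered the injury — not on the 2013-06-08 date of the underlying act.
The untolled deadline — 4 years after 2015-03-18 — is 2019-03-18.
Because the pending criminal prosecution ran from 2017-10-15 to 2018-09-30, the deadline is extended by 350 days to 2020-03-02.
The period was tolled for 141 days by the pending related arbitration (2019-02-11 to 2019-07-02), pushing the deadline to 2020-07-21.
None of the other events listed affects the running of the period under the stated rules.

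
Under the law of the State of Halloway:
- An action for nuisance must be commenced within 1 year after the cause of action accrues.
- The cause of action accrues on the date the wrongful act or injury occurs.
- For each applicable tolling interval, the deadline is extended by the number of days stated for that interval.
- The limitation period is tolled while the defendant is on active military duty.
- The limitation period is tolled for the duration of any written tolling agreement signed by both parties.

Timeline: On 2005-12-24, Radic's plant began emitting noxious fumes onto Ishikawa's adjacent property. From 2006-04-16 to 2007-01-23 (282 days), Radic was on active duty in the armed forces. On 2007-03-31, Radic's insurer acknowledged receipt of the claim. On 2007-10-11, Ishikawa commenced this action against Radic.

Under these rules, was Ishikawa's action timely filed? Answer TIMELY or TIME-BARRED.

The claim accrued on 2005-12-24, when the wrongful act occurred.
Adding the 1 year base period to 2005-12-24 gives a deadline of 2006-12-24, before any tolling.
Because the defendant's active military service ran from 2006-04-16 to 2007-01-23, the deadline is extended by 282 days to 2007-10-02.
Nothing else in the chronology tolls or restarts the period.
Ishikawa filed on 2007-10-11, after the 2007-10-02 deadline, so the action is time-barred.

TIME-BARRED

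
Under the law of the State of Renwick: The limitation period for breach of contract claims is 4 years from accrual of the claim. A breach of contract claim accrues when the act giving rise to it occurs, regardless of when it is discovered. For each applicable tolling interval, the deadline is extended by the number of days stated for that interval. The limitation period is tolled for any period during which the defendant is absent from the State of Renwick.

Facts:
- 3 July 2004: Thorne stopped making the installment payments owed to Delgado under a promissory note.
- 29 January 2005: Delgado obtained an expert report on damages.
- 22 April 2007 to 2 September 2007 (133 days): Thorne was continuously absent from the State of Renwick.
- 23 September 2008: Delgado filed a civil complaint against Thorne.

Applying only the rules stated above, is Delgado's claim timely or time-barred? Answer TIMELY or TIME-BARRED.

The limitation period began to run on 3 July 2004.
4 years from 3 July 2004 is 3 July 2008.
The period was tolled for 133 days by the defendant's absence from the jurisdiction (22 April 2007 to 2 September 2007), pushing the deadline to 13 November 2008.
The other events in the timeline have no effect on the limitation period under the stated rules.
Filing on 23 September 2008 beat the 13 November 2008 deadline — the action is timely.

TIMELY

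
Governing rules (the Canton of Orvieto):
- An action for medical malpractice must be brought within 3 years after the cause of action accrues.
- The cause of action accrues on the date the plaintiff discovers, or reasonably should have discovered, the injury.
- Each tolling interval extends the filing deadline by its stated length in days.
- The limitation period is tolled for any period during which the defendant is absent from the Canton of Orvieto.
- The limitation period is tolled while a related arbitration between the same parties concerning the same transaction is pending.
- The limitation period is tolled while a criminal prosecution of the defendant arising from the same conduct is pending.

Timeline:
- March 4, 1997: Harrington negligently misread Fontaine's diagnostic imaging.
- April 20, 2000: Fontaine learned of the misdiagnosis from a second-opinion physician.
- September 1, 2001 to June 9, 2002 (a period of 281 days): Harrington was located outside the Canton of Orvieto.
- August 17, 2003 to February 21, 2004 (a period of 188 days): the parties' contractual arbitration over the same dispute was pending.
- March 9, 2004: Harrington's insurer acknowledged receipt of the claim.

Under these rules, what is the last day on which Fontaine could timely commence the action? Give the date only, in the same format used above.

August 1, 2004

Under the discovery rule, the claim accrued on April 20, 2000, when Fontaine discovered the injury — not on the March 4, 1997 date of the underlying act.
The untolled deadline — 3 years after April 20, 2000 — is April 20, 2003.
The defendant's absence from the jurisdiction from September 1, 2001 to June 9, 2002 tolled the period for 281 days, extending the deadline to January 26, 2004.
The period was tolled for 188 days by the pending related arbitration (August 17, 2003 to February 21, 2004), pushing the deadline to August 1, 2004.
Nothing else in the chronology tolls or restarts the period.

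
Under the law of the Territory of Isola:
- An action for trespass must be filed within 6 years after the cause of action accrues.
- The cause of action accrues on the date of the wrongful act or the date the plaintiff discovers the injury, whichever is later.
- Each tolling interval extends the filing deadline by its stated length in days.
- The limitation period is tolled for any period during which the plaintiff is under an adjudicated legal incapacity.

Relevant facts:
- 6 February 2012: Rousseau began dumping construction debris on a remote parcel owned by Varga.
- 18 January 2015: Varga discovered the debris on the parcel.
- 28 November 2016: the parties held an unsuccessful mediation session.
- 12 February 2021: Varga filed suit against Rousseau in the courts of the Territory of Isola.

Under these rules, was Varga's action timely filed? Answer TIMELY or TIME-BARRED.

TIME-BARRED

Taking the later of the act (6 February 2012) and discovery (18 January 2015), the claim accrued on 18 January 2015.
The untolled deadline — 6 years after 18 January 2015 — is 18 January 2021.
None of the other events listed affects the running of the period under the stated rules.
Varga filed on 12 February 2021, after the 18 January 2021 deadline, so the action is time-barred.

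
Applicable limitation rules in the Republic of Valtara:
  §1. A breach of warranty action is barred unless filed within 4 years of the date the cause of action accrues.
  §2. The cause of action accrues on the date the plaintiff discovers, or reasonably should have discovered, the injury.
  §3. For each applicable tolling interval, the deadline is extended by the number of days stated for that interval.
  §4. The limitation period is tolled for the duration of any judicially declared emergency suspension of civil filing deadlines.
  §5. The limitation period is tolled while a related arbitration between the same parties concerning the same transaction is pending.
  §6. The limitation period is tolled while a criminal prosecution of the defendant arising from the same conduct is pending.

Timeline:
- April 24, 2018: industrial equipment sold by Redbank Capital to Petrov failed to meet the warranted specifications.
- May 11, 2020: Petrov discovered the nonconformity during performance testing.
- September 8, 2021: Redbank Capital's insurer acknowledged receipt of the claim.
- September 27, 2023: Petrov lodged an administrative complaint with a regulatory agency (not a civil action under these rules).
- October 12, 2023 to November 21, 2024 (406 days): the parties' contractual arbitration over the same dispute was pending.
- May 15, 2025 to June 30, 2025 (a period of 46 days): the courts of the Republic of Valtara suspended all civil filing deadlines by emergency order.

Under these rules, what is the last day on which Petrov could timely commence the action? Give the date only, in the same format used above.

Under the discovery rule, the claim accrued on May 11, 2020, when Petrov discovered the injury — not on the April 24, 2018 date of the underlying act.
The untolled deadline — 4 years after May 11, 2020 — is May 11, 2024.
Because the pending related arbitration ran from October 12, 2023 to November 21, 2024, the deadline is extended by 406 days to June 21, 2025.
The period was tolled for 46 days by the emergency suspension of filing deadlines (May 15, 2025 to June 30, 2025), pushing the deadline to August 6, 2025.
None of the other events listed affects the running of the period under the stated rules.

August 6, 2025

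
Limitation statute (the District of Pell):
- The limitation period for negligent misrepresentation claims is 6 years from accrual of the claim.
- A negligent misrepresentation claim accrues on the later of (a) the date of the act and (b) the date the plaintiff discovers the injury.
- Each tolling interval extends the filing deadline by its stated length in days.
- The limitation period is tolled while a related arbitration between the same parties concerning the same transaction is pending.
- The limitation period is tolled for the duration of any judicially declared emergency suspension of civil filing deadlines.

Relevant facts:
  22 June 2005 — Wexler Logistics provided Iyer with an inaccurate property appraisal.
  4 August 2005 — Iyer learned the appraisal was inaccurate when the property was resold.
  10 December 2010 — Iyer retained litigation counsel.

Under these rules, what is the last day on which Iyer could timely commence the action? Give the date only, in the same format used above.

4 August 2011

Taking the later of the act (22 June 2005) and discovery (4 August 2005), the claim accrued on 4 August 2005.
6 years from 4 August 2005 is 4 August 2011.
None of the other events listed affects the running of the period under the stated rules.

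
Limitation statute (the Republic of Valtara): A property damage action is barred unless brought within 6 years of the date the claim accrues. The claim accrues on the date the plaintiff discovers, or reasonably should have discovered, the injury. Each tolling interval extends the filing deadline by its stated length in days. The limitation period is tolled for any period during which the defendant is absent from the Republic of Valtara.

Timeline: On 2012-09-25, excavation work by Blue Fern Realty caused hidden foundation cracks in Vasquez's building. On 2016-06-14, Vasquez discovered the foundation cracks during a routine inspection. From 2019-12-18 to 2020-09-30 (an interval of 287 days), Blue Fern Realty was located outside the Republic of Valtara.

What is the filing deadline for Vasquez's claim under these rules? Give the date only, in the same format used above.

2023-03-28

Under the discovery rule, the claim accrued on 2016-06-14, when Vasquez discovered the injury — not on the 2012-09-25 date of the underlying act.
Adding the 6 years base period to 2016-06-14 gives a deadline of 2022-06-14, before any tolling.
The defendant's absence from the jurisdiction from 2019-12-18 to 2020-09-30 tolled the period for 287 days, extending the deadline to 2023-03-28.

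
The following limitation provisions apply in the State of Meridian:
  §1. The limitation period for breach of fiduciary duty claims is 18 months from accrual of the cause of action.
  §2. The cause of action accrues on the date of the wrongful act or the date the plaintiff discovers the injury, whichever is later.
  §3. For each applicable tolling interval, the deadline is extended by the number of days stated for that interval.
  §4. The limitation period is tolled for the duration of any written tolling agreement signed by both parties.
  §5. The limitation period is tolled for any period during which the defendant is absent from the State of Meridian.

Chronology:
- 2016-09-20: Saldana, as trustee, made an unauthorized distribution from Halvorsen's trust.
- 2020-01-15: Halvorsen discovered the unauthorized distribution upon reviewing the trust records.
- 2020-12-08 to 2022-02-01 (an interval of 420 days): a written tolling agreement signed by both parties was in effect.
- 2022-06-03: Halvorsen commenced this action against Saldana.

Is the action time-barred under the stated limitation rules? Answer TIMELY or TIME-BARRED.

Taking the later of the act (2016-09-20) and discovery (2020-01-15), the claim accrued on 2020-01-15.
Adding the 18 months base period to 2020-01-15 gives a deadline of 2021-07-15, before any tolling.
The written tolling agreement from 2020-12-08 to 2022-02-01 tolled the period for 420 days, extending the deadline to 2022-09-08.
Halvorsen filed on 2022-06-03, before the 2022-09-08 deadline, so the action is timely.

TIMELY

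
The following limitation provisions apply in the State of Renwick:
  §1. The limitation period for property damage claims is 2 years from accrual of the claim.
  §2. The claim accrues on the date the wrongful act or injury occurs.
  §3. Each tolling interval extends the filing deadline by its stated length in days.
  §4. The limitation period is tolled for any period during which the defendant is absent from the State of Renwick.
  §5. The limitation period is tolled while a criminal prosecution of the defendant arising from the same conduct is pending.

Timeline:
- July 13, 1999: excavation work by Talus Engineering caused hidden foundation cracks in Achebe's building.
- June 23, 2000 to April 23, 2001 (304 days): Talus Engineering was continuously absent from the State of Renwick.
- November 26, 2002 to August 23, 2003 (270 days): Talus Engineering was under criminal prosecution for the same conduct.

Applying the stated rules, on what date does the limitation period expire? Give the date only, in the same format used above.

The claim accrued on July 13, 1999, when the wrongful act occurred.
Adding the 2 years base period to July 13, 1999 gives a deadline of July 13, 2001, before any tolling.
The period was tolled for 304 days by the defendant's absence from the jurisdiction (June 23, 2000 to April 23, 2001), pushing the deadline to May 13, 2002.
By the time the pending criminal prosecution began on November 26, 2002, the limitation period had already expired on May 13, 2002; that interval cannot revive it.

May 13, 2002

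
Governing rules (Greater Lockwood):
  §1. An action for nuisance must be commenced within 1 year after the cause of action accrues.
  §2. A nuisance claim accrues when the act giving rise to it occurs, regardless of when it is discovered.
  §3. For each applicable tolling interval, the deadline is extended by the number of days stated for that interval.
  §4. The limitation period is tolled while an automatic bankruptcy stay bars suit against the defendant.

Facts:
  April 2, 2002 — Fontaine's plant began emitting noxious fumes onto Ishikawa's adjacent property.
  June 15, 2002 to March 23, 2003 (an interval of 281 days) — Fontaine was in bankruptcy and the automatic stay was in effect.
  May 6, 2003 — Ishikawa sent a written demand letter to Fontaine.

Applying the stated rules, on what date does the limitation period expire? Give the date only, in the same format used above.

January 8, 2004

The claim accrued on April 2, 2002, when the wrongful act occurred.
1 year from April 2, 2002 is April 2, 2003.
The period was tolled for 281 days by the automatic bankruptcy stay (June 15, 2002 to March 23, 2003), pushing the deadline to January 8, 2004.
The other events in the timeline have no effect on the limitation period under the stated rules.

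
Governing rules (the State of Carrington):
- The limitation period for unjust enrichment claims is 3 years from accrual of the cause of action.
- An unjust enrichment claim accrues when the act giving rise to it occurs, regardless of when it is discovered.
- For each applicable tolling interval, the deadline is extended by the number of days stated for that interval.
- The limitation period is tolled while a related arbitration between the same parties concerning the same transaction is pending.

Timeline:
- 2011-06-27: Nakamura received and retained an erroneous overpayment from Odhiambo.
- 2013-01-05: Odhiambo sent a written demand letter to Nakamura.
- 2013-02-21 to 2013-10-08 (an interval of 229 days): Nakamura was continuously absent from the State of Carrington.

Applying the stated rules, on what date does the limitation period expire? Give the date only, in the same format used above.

2014-06-27

The cause of action accrued on 2011-06-27, the date of the act.
3 years from 2011-06-27 is 2014-06-27.
No stated provision tolls the period for the defendant's absence, so the interval from 2013-02-21 to 2013-10-08 has no effect on the deadline.
None of the other events listed affects the running of the period under the stated rules.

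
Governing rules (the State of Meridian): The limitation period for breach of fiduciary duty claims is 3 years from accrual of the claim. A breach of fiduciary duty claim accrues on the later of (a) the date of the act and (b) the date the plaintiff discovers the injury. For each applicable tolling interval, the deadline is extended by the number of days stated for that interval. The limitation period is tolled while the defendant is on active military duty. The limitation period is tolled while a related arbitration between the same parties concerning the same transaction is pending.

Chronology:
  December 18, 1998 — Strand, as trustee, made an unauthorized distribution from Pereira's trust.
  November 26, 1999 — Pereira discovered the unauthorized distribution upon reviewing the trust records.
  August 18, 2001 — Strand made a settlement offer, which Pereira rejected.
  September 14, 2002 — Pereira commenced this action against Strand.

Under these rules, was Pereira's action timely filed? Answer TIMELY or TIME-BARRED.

TIMELY

Because discovery on November 26, 1999 post-dates the December 18, 1998 act, accrual under the later-of rule falls on November 26, 1999.
The untolled deadline — 3 years after November 26, 1999 — is November 26, 2002.
Nothing else in the chronology tolls or restarts the period.
Filing on September 14, 2002 beat the November 26, 2002 deadline — the action is timely.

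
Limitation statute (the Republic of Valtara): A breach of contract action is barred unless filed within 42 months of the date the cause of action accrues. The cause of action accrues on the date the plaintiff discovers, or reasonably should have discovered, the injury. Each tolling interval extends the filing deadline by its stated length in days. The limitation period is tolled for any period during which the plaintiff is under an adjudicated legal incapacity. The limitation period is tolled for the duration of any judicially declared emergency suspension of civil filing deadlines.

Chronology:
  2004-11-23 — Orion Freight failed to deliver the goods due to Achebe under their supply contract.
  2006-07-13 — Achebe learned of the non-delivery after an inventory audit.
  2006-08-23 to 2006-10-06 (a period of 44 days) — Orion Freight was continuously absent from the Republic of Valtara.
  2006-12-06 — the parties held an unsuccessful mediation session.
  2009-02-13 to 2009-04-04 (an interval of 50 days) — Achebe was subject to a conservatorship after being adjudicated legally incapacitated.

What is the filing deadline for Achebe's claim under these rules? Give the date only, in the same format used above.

2010-03-04

Under the discovery rule, the claim accrued on 2006-07-13, when Achebe discovered the injury — not on the 2004-11-23 date of the underlying act.
The untolled deadline — 42 months after 2006-07-13 — is 2010-01-13.
The plaintiff's legal incapacity from 2009-02-13 to 2009-04-04 tolled the period for 50 days, extending the deadline to 2010-03-04.
Although the defendant's absence ran from 2006-08-23 to 2006-10-06, the stated rules do not make that a tolling event, so it is disregarded.
The other events in the timeline have no effect on the limitation period under the stated rules.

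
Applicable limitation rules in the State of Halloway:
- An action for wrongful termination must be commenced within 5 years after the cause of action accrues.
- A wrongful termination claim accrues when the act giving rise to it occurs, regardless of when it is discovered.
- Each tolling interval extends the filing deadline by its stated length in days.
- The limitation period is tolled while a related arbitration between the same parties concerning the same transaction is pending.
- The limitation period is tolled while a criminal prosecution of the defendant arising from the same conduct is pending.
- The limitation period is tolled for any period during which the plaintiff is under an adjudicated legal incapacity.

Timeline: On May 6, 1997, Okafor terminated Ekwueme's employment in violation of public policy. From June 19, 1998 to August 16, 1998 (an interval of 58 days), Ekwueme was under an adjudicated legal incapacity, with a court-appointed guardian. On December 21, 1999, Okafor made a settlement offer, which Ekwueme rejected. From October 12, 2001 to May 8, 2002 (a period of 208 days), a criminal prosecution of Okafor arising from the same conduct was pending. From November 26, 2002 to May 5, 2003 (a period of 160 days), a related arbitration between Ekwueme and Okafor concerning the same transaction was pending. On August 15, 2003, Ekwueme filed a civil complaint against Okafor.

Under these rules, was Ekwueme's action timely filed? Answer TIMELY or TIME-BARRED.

The cause of action accrued on May 6, 1997, the date of the act.
The untolled deadline — 5 years after May 6, 1997 — is May 6, 2002.
Because the plaintiff's legal incapacity ran from June 19, 1998 to August 16, 1998, the deadline is extended by 58 days to July 3, 2002.
The period was tolled for 208 days by the pending criminal prosecution (October 12, 2001 to May 8, 2002), pushing the deadline to January 27, 2003.
The period was tolled for 160 days by the pending related arbitration (November 26, 2002 to May 5, 2003), pushing the deadline to July 6, 2003.
Nothing else in the chronology tolls or restarts the period.
Filing on August 15, 2003 missed the July 6, 2003 deadline — the action is time-barred.

TIME-BARRED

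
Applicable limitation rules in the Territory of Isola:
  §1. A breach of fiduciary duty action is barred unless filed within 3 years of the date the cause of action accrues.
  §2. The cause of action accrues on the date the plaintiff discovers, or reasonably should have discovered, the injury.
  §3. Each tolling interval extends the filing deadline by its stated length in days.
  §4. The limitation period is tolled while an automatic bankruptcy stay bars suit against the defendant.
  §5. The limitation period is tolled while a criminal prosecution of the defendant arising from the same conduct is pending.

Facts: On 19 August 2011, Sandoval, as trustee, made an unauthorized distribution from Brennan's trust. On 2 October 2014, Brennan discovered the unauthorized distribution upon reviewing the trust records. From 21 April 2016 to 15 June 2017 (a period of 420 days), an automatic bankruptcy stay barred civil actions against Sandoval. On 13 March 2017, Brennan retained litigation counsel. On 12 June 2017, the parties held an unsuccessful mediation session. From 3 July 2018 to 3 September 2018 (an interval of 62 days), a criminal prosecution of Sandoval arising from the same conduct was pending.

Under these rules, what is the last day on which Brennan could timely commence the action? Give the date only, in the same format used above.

27 January 2019

The claim did not accrue until Brennan discovered the injury on 2 October 2014; the 19 August 2011 act date does not start the clock under the stated rule.
The untolled deadline — 3 years after 2 October 2014 — is 2 October 2017.
The automatic bankruptcy stay from 21 April 2016 to 15 June 2017 tolled the period for 420 days, extending the deadline to 26 November 2018.
The pending criminal prosecution from 3 July 2018 to 3 September 2018 tolled the period for 62 days, extending the deadline to 27 January 2019.
Nothing else in the chronology tolls or restarts the period.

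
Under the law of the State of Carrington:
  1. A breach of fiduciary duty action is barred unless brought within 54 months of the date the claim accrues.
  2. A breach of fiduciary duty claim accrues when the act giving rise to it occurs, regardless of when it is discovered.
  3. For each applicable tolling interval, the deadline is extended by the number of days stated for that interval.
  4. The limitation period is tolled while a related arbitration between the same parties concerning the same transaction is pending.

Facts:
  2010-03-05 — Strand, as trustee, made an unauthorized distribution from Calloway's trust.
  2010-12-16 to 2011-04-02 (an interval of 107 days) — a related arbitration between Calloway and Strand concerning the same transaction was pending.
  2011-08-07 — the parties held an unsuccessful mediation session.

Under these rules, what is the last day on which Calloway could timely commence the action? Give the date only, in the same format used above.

2014-12-21

The claim accrued on 2010-03-05, the date of the act.
The untolled deadline — 54 months after 2010-03-05 — is 2014-09-05.
Because the pending related arbitration ran from 2010-12-16 to 2011-04-02, the deadline is extended by 107 days to 2014-12-21.
Nothing else in the chronology tolls or restarts the period.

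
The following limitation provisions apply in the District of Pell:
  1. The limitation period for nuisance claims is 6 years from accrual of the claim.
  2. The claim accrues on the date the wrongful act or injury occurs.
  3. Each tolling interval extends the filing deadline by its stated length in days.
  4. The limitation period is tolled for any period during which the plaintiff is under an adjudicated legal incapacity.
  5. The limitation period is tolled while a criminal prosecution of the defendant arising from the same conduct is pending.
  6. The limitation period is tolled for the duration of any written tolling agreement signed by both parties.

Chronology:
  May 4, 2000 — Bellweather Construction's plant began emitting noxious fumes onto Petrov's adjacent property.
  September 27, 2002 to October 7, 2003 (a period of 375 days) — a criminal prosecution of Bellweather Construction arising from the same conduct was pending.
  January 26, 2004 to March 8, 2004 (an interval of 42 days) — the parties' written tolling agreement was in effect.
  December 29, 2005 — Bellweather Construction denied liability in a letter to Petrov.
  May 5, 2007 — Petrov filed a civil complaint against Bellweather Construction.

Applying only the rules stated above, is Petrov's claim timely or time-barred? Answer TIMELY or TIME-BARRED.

TIMELY

The claim accrued on May 4, 2000, the date of the act.
The untolled deadline — 6 years after May 4, 2000 — is May 4, 2006.
The pending criminal prosecution from September 27, 2002 to October 7, 2003 tolled the period for 375 days, extending the deadline to May 14, 2007.
The period was tolled for 42 days by the written tolling agreement (January 26, 2004 to March 8, 2004), pushing the deadline to June 25, 2007.
The other events in the timeline have no effect on the limitation period under the stated rules.
Petrov filed on May 5, 2007, before the June 25, 2007 deadline, so the action is timely.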